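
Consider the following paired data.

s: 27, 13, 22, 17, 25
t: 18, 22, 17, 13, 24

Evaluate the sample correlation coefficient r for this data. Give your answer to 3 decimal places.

n = 5, Σs = 104, Σt = 94, Σs² = 2296, Σt² = 1842, Σst = 1967
nΣst − ΣsΣt = 9835 − 9776 = 59
nΣs² − (Σs)² = 11480 − 10816 = 664; nΣt² − (Σt)² = 9210 − 8836 = 374
r = 59 / √(664 × 374) = 59 / 498.3332 ≈ 0.118

0.118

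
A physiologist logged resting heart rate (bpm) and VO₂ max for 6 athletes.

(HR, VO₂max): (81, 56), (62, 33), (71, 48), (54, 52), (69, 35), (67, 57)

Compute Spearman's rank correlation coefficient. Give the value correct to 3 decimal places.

0.200

Rank HR: 6, 2, 5, 1, 4, 3
Rank VO₂max: 5, 1, 3, 4, 2, 6
d = rank(HR) − rank(VO₂max): 1, 1, 2, -3, 2, -3; Σd² = 28
ρ = 1 − 6Σd² / [n(n²−1)] = 1 − 6×28 / (6×35) = 1 − 168/210 ≈ 0.200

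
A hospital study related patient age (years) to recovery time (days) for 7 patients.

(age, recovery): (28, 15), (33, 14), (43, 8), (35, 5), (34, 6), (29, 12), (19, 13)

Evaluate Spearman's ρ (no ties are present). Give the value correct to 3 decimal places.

Rank age: 2, 4, 7, 6, 5, 3, 1
Rank recovery: 7, 6, 3, 1, 2, 4, 5
d = rank(age) − rank(recovery): -5, -2, 4, 5, 3, -1, -4; Σd² = 96
ρ = 1 − 6Σd² / [n(n²−1)] = 1 − 6×96 / (7×48) = 1 − 576/336 ≈ -0.714

-0.714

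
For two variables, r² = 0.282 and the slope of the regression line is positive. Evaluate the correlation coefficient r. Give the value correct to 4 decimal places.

|r| = √0.282 = 0.5310
The association is positive, so r = 0.5310.

0.5310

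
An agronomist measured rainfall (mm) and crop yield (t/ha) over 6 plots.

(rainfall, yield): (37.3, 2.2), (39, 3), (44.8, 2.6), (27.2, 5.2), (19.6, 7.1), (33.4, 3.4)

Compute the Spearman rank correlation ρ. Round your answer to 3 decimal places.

-0.829

Rank rainfall: 4, 5, 6, 2, 1, 3
Rank yield: 1, 3, 2, 5, 6, 4
d = rank(rainfall) − rank(yield): 3, 2, 4, -3, -5, -1; Σd² = 64
ρ = 1 − 6Σd² / [n(n²−1)] = 1 − 6×64 / (6×35) = 1 − 384/210 ≈ -0.829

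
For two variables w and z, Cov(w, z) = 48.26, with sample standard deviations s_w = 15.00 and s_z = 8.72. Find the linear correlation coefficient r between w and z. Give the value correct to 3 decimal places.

r = Cov(w,z) / (s_w · s_z) = 48.26 / (15.00 × 8.72)
  = 48.26 / 130.8000 ≈ 0.369

0.369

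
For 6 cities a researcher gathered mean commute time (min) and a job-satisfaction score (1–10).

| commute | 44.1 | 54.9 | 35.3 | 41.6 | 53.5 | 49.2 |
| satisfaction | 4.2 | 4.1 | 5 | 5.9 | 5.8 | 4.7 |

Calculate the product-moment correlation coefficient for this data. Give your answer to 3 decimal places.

n = 6, Σx = 278.6, Σy = 29.7, Σx² = 13218.36, Σy² = 149.99, Σxy = 1373.79
nΣxy − ΣxΣy = 8242.74 − 8274.42 = -31.68
nΣx² − (Σx)² = 79310.16 − 77617.96 = 1692.2; nΣy² − (Σy)² = 899.94 − 882.09 = 17.85
r = -31.68 / √(1692.2 × 17.85) = -31.68 / 173.7981 ≈ -0.182

-0.182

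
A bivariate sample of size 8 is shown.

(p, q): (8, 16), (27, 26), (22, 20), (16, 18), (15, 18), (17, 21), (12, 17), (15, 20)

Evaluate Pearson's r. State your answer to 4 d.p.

0.9040

n = 8, Σp = 132, Σq = 156, Σp² = 2416, Σq² = 3110, Σpq = 2689
nΣpq − ΣpΣq = 21512 − 20592 = 920
nΣp² − (Σp)² = 19328 − 17424 = 1904; nΣq² − (Σq)² = 24880 − 24336 = 544
r = 920 / √(1904 × 544) = 920 / 1017.7308 ≈ 0.9040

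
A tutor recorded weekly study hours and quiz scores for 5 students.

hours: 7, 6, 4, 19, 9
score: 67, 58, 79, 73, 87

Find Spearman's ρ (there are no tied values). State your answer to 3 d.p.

Rank hours: 3, 2, 1, 5, 4
Rank score: 2, 1, 4, 3, 5
d = rank(hours) − rank(score): 1, 1, -3, 2, -1; Σd² = 16
ρ = 1 − 6Σd² / [n(n²−1)] = 1 − 6×16 / (5×24) = 1 − 96/120 ≈ 0.200

0.200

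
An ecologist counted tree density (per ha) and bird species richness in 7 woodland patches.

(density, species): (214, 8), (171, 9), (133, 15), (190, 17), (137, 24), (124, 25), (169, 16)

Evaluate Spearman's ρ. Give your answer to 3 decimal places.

-0.643

Rank density: 7, 5, 2, 6, 3, 1, 4
Rank species: 1, 2, 3, 5, 6, 7, 4
d = rank(density) − rank(species): 6, 3, -1, 1, -3, -6, 0; Σd² = 92
ρ = 1 − 6Σd² / [n(n²−1)] = 1 − 6×92 / (7×48) = 1 − 552/336 ≈ -0.643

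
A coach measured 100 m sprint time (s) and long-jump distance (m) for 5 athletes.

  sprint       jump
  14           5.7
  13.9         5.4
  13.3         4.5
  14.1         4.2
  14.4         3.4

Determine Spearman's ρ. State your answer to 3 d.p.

-0.600

Rank sprint: 3, 2, 1, 4, 5
Rank jump: 5, 4, 3, 2, 1
d = rank(sprint) − rank(jump): -2, -2, -2, 2, 4; Σd² = 32
ρ = 1 − 6Σd² / [n(n²−1)] = 1 − 6×32 / (5×24) = 1 − 192/120 ≈ -0.600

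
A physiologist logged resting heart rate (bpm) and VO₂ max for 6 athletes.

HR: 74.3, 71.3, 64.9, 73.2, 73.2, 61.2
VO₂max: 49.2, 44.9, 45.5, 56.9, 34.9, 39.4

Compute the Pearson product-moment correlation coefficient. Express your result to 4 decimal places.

0.3448

n = 6, Σx = 418.1, Σy = 270.8, Σx² = 29278.11, Σy² = 12514.88, Σxy = 18940.92
nΣxy − ΣxΣy = 113645.52 − 113221.48 = 424.04
nΣx² − (Σx)² = 175668.66 − 174807.61 = 861.05; nΣy² − (Σy)² = 75089.28 − 73332.64 = 1756.64
r = 424.04 / √(861.05 × 1756.64) = 424.04 / 1229.8597 ≈ 0.3448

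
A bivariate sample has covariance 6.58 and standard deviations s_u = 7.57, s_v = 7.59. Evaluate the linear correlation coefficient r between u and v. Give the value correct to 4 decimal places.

r = Cov(u,v) / (s_u · s_v) = 6.58 / (7.57 × 7.59)
  = 6.58 / 57.4563 ≈ 0.1145

0.1145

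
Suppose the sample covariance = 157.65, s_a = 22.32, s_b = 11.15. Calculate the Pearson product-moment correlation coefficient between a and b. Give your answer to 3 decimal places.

0.633

r = Cov(a,b) / (s_a · s_b) = 157.65 / (22.32 × 11.15)
  = 157.65 / 248.8680 ≈ 0.633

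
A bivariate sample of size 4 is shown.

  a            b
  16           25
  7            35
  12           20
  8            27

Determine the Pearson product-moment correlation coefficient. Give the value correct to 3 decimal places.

n = 4, Σa = 43, Σb = 107, Σa² = 513, Σb² = 2979, Σab = 1101
nΣab − ΣaΣb = 4404 − 4601 = -197
nΣa² − (Σa)² = 2052 − 1849 = 203; nΣb² − (Σb)² = 11916 − 11449 = 467
r = -197 / √(203 × 467) = -197 / 307.8977 ≈ -0.640

-0.640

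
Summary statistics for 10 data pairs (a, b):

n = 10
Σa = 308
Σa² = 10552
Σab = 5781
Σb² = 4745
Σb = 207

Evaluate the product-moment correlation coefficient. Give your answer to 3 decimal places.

-0.849

r = (nΣab − ΣaΣb) / √[(nΣa² − (Σa)²)(nΣb² − (Σb)²)]
Numerator: 10×5781 − 308×207 = -5946
Denominator: √[(105520 − 94864)(47450 − 42849)] = √[10656 × 4601] = 7002.0180
r = -5946 / 7002.0180 ≈ -0.849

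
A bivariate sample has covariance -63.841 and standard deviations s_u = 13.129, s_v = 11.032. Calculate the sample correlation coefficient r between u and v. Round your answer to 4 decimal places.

-0.4408

r = Cov(u,v) / (s_u · s_v) = -63.841 / (13.129 × 11.032)
  = -63.841 / 144.8391 ≈ -0.4408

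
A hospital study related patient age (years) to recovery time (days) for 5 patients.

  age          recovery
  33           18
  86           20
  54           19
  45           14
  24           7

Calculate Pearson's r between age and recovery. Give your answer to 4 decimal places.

n = 5, Σx = 242, Σy = 78, Σx² = 14002, Σy² = 1330, Σxy = 4138
nΣxy − ΣxΣy = 20690 − 18876 = 1814
nΣx² − (Σx)² = 70010 − 58564 = 11446; nΣy² − (Σy)² = 6650 − 6084 = 566
r = 1814 / √(11446 × 566) = 1814 / 2545.2772 ≈ 0.7127

0.7127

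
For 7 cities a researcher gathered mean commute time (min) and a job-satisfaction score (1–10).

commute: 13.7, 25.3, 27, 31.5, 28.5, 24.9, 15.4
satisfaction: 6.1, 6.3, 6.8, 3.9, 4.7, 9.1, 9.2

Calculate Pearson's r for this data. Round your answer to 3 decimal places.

n = 7, Σx = 166.3, Σy = 46.1, Σx² = 4218.45, Σy² = 327.89, Σxy = 1051.63
nΣxy − ΣxΣy = 7361.41 − 7666.43 = -305.02
nΣx² − (Σx)² = 29529.15 − 27655.69 = 1873.46; nΣy² − (Σy)² = 2295.23 − 2125.21 = 170.02
r = -305.02 / √(1873.46 × 170.02) = -305.02 / 564.3808 ≈ -0.540

-0.540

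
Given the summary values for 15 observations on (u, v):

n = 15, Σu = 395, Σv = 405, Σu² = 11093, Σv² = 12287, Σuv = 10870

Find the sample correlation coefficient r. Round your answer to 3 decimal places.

0.212

r = (nΣuv − ΣuΣv) / √[(nΣu² − (Σu)²)(nΣv² − (Σv)²)]
Numerator: 15×10870 − 395×405 = 3075
Denominator: √[(166395 − 156025)(184305 − 164025)] = √[10370 × 20280] = 14501.8482
r = 3075 / 14501.8482 ≈ 0.212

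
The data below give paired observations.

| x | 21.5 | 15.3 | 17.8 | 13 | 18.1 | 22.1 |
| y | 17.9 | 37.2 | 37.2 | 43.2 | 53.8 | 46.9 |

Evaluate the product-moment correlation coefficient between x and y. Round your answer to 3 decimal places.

n = 6, Σx = 107.8, Σy = 236.2, Σx² = 1998.2, Σy² = 10048.38, Σxy = 4188.04
nΣxy − ΣxΣy = 25128.24 − 25462.36 = -334.12
nΣx² − (Σx)² = 11989.2 − 11620.84 = 368.36; nΣy² − (Σy)² = 60290.28 − 55790.44 = 4499.84
r = -334.12 / √(368.36 × 4499.84) = -334.12 / 1287.4630 ≈ -0.260

-0.260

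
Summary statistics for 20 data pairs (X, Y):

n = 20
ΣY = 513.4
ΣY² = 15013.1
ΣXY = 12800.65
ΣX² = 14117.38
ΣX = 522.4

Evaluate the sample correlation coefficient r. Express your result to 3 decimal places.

r = (nΣXY − ΣXΣY) / √[(nΣX² − (ΣX)²)(nΣY² − (ΣY)²)]
Numerator: 20×12800.65 − 522.4×513.4 = -12187.16
Denominator: √[(282347.6 − 272901.76)(300262 − 263579.56)] = √[9445.84 × 36682.44] = 18614.4154
r = -12187.16 / 18614.4154 ≈ -0.655

-0.655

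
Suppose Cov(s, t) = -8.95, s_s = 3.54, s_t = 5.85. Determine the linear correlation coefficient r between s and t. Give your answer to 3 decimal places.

r = Cov(s,t) / (s_s · s_t) = -8.95 / (3.54 × 5.85)
  = -8.95 / 20.7090 ≈ -0.432

-0.432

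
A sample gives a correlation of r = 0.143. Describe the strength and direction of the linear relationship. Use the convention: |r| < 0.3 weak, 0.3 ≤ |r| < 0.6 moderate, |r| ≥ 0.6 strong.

weak positive

r = 0.143 > 0 so the relationship is positive.
|r| = 0.143, which falls in the weak range.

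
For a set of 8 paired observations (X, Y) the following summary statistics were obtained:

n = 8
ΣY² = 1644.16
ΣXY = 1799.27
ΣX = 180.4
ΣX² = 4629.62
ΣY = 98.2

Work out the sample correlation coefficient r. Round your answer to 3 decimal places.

-0.836

r = (nΣXY − ΣXΣY) / √[(nΣX² − (ΣX)²)(nΣY² − (ΣY)²)]
Numerator: 8×1799.27 − 180.4×98.2 = -3321.12
Denominator: √[(37036.96 − 32544.16)(13153.28 − 9643.24)] = √[4492.8 × 3510.04] = 3971.1343
r = -3321.12 / 3971.1343 ≈ -0.836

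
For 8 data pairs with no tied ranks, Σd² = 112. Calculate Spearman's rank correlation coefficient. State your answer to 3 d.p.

ρ = 1 − 6Σd² / [n(n²−1)] = 1 − 6×112 / (8×63)
  = 1 − 672/504 = 1 − 1.3333 ≈ -0.333

-0.333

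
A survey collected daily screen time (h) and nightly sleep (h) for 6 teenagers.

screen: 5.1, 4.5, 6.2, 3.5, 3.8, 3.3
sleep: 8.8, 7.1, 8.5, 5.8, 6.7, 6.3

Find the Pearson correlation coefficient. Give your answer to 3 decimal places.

n = 6, Σx = 26.4, Σy = 43.2, Σx² = 122.28, Σy² = 318.32, Σxy = 196.08
nΣxy − ΣxΣy = 1176.48 − 1140.48 = 36
nΣx² − (Σx)² = 733.68 − 696.96 = 36.72; nΣy² − (Σy)² = 1909.92 − 1866.24 = 43.68
r = 36 / √(36.72 × 43.68) = 36 / 40.0491 ≈ 0.899

0.899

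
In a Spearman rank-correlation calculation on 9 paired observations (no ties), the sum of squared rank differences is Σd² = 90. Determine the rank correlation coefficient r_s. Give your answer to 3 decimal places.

0.250

ρ = 1 − 6Σd² / [n(n²−1)] = 1 − 6×90 / (9×80)
  = 1 − 540/720 = 1 − 0.7500 ≈ 0.250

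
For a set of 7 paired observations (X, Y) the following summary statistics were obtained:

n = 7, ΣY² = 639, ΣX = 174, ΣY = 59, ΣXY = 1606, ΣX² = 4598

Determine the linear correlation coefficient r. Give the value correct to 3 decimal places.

0.709

r = (nΣXY − ΣXΣY) / √[(nΣX² − (ΣX)²)(nΣY² − (ΣY)²)]
Numerator: 7×1606 − 174×59 = 976
Denominator: √[(32186 − 30276)(4473 − 3481)] = √[1910 × 992] = 1376.4883
r = 976 / 1376.4883 ≈ 0.709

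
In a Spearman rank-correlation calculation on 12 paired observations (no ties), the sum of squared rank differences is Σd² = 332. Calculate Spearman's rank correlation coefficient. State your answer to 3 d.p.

ρ = 1 − 6Σd² / [n(n²−1)] = 1 − 6×332 / (12×143)
  = 1 − 1992/1716 = 1 − 1.1608 ≈ -0.161

-0.161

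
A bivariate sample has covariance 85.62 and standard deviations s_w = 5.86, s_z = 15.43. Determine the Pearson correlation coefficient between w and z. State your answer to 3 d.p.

0.947

r = Cov(w,z) / (s_w · s_z) = 85.62 / (5.86 × 15.43)
  = 85.62 / 90.4198 ≈ 0.947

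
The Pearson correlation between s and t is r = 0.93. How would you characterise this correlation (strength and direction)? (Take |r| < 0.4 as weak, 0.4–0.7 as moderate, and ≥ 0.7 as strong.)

r = 0.93 > 0 so the relationship is positive.
|r| = 0.93, which falls in the strong range.

strong positive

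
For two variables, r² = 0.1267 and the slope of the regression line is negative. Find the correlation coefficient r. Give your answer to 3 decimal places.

|r| = √0.1267 = 0.356
The association is negative, so r = −0.356.

-0.356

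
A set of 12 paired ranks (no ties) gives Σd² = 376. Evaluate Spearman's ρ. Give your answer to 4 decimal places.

ρ = 1 − 6Σd² / [n(n²−1)] = 1 − 6×376 / (12×143)
  = 1 − 2256/1716 = 1 − 1.31469 ≈ -0.3147

-0.3147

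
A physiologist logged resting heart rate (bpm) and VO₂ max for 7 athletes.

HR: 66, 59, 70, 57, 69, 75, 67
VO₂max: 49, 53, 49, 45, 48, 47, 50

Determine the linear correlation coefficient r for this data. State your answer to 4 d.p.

n = 7, Σx = 463, Σy = 341, Σx² = 30861, Σy² = 16649, Σxy = 22543
nΣxy − ΣxΣy = 157801 − 157883 = -82
nΣx² − (Σx)² = 216027 − 214369 = 1658; nΣy² − (Σy)² = 116543 − 116281 = 262
r = -82 / √(1658 × 262) = -82 / 659.0872 ≈ -0.1244

-0.1244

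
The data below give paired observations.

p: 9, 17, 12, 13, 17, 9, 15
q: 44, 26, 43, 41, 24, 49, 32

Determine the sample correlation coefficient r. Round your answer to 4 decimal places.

n = 7, Σp = 92, Σq = 259, Σp² = 1278, Σq² = 10143, Σpq = 3216
nΣpq − ΣpΣq = 22512 − 23828 = -1316
nΣp² − (Σp)² = 8946 − 8464 = 482; nΣq² − (Σq)² = 71001 − 67081 = 3920
r = -1316 / √(482 × 3920) = -1316 / 1374.5690 ≈ -0.9574

-0.9574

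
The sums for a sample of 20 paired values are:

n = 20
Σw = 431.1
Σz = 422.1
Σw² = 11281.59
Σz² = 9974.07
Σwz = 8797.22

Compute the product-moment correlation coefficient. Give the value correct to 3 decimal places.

r = (nΣwz − ΣwΣz) / √[(nΣw² − (Σw)²)(nΣz² − (Σz)²)]
Numerator: 20×8797.22 − 431.1×422.1 = -6022.91
Denominator: √[(225631.8 − 185847.21)(199481.4 − 178168.41)] = √[39784.59 × 21312.99] = 29119.2131
r = -6022.91 / 29119.2131 ≈ -0.207

-0.207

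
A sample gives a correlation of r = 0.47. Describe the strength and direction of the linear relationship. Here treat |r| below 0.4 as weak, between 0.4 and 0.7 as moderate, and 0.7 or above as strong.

r = 0.47 > 0 so the relationship is positive.
|r| = 0.47, which falls in the moderate range.

moderate positive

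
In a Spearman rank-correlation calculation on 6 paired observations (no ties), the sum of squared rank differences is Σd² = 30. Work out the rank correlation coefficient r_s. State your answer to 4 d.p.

ρ = 1 − 6Σd² / [n(n²−1)] = 1 − 6×30 / (6×35)
  = 1 − 180/210 = 1 − 0.85714 ≈ 0.1429

0.1429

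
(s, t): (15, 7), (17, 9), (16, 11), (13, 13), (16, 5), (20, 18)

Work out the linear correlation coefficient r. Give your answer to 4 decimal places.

0.4562

n = 6, Σs = 97, Σt = 63, Σs² = 1595, Σt² = 769, Σst = 1043
nΣst − ΣsΣt = 6258 − 6111 = 147
nΣs² − (Σs)² = 9570 − 9409 = 161; nΣt² − (Σt)² = 4614 − 3969 = 645
r = 147 / √(161 × 645) = 147 / 322.2499 ≈ 0.4562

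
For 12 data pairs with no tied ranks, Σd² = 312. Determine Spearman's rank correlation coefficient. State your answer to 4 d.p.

-0.0909

ρ = 1 − 6Σd² / [n(n²−1)] = 1 − 6×312 / (12×143)
  = 1 − 1872/1716 = 1 − 1.09091 ≈ -0.0909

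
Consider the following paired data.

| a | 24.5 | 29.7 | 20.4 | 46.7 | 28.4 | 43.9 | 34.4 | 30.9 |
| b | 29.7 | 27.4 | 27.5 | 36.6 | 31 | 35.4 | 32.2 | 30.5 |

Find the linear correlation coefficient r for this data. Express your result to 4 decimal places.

0.9231

n = 8, Σa = 258.9, Σb = 250.3, Σa² = 8951.33, Σb² = 7909.91, Σab = 8296.24
nΣab − ΣaΣb = 66369.92 − 64802.67 = 1567.25
nΣa² − (Σa)² = 71610.64 − 67029.21 = 4581.43; nΣb² − (Σb)² = 63279.28 − 62650.09 = 629.19
r = 1567.25 / √(4581.43 × 629.19) = 1567.25 / 1697.8192 ≈ 0.9231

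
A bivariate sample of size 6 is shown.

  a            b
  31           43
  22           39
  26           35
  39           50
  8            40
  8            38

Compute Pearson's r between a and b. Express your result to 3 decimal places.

0.628

n = 6, Σa = 134, Σb = 245, Σa² = 3770, Σb² = 10139, Σab = 5675
nΣab − ΣaΣb = 34050 − 32830 = 1220
nΣa² − (Σa)² = 22620 − 17956 = 4664; nΣb² − (Σb)² = 60834 − 60025 = 809
r = 1220 / √(4664 × 809) = 1220 / 1942.4665 ≈ 0.628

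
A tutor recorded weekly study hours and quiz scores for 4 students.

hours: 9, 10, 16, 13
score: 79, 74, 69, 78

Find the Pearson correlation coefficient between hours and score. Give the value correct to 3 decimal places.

-0.719

n = 4, Σx = 48, Σy = 300, Σx² = 606, Σy² = 22562, Σxy = 3569
nΣxy − ΣxΣy = 14276 − 14400 = -124
nΣx² − (Σx)² = 2424 − 2304 = 120; nΣy² − (Σy)² = 90248 − 90000 = 248
r = -124 / √(120 × 248) = -124 / 172.5109 ≈ -0.719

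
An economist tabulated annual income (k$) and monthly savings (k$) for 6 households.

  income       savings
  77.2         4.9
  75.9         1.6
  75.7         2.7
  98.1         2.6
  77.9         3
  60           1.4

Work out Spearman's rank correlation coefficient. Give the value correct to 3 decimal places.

Rank income: 4, 3, 2, 6, 5, 1
Rank savings: 6, 2, 4, 3, 5, 1
d = rank(income) − rank(savings): -2, 1, -2, 3, 0, 0; Σd² = 18
ρ = 1 − 6Σd² / [n(n²−1)] = 1 − 6×18 / (6×35) = 1 − 108/210 ≈ 0.486

0.486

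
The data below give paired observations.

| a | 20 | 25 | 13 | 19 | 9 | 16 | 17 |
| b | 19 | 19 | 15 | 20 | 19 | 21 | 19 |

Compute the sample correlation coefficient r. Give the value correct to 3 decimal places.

0.279

n = 7, Σa = 119, Σb = 132, Σa² = 2181, Σb² = 2510, Σab = 2260
nΣab − ΣaΣb = 15820 − 15708 = 112
nΣa² − (Σa)² = 15267 − 14161 = 1106; nΣb² − (Σb)² = 17570 − 17424 = 146
r = 112 / √(1106 × 146) = 112 / 401.8408 ≈ 0.279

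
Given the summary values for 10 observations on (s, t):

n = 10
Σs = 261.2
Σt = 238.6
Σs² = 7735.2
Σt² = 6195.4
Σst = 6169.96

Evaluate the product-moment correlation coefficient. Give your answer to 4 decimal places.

-0.0920

r = (nΣst − ΣsΣt) / √[(nΣs² − (Σs)²)(nΣt² − (Σt)²)]
Numerator: 10×6169.96 − 261.2×238.6 = -622.72
Denominator: √[(77352 − 68225.44)(61954 − 56929.96)] = √[9126.56 × 5024.04] = 6771.4254
r = -622.72 / 6771.4254 ≈ -0.0920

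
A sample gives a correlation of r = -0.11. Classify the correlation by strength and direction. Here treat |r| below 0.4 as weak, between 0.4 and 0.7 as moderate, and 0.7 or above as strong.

r = -0.11 < 0 so the relationship is negative.
|r| = 0.11, which falls in the weak range.

weak negative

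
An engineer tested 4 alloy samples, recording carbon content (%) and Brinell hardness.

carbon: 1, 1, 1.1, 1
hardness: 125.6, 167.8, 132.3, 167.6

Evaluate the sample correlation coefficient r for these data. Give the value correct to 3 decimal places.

-0.474

n = 4, Σx = 4.1, Σy = 593.3, Σx² = 4.21, Σy² = 89525.25, Σxy = 606.53
nΣxy − ΣxΣy = 2426.12 − 2432.53 = -6.41
nΣx² − (Σx)² = 16.84 − 16.81 = 0.03; nΣy² − (Σy)² = 358101 − 352004.89 = 6096.11
r = -6.41 / √(0.03 × 6096.11) = -6.41 / 13.5234 ≈ -0.474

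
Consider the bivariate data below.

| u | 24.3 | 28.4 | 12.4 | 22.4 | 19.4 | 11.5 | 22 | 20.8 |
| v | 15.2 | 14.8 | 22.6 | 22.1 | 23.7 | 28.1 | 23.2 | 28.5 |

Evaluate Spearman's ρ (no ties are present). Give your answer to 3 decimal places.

-0.762

Rank u: 7, 8, 2, 6, 3, 1, 5, 4
Rank v: 2, 1, 4, 3, 6, 7, 5, 8
d = rank(u) − rank(v): 5, 7, -2, 3, -3, -6, 0, -4; Σd² = 148
ρ = 1 − 6Σd² / [n(n²−1)] = 1 − 6×148 / (8×63) = 1 − 888/504 ≈ -0.762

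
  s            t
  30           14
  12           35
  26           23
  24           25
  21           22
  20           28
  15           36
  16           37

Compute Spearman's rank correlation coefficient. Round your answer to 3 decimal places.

-0.833

Rank s: 8, 1, 7, 6, 5, 4, 2, 3
Rank t: 1, 6, 3, 4, 2, 5, 7, 8
d = rank(s) − rank(t): 7, -5, 4, 2, 3, -1, -5, -5; Σd² = 154
ρ = 1 − 6Σd² / [n(n²−1)] = 1 − 6×154 / (8×63) = 1 − 924/504 ≈ -0.833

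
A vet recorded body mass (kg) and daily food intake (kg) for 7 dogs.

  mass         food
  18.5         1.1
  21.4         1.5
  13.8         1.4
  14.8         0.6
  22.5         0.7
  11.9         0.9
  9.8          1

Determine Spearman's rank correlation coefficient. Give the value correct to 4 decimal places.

0.0357

Rank mass: 5, 6, 3, 4, 7, 2, 1
Rank food: 5, 7, 6, 1, 2, 3, 4
d = rank(mass) − rank(food): 0, -1, -3, 3, 5, -1, -3; Σd² = 54
ρ = 1 − 6Σd² / [n(n²−1)] = 1 − 6×54 / (7×48) = 1 − 324/336 ≈ 0.0357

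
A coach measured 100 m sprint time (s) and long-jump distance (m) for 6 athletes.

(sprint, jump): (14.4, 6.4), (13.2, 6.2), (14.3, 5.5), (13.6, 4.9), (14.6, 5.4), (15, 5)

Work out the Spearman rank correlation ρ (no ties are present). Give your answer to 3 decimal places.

Rank sprint: 4, 1, 3, 2, 5, 6
Rank jump: 6, 5, 4, 1, 3, 2
d = rank(sprint) − rank(jump): -2, -4, -1, 1, 2, 4; Σd² = 42
ρ = 1 − 6Σd² / [n(n²−1)] = 1 − 6×42 / (6×35) = 1 − 252/210 ≈ -0.200

-0.200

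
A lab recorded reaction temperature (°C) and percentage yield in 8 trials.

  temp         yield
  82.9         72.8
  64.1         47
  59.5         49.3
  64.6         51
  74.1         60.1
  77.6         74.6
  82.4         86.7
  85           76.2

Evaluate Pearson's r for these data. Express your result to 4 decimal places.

n = 8, Σx = 590.2, Σy = 517.7, Σx² = 44221.96, Σy² = 35040.83, Σxy = 39139.22
nΣxy − ΣxΣy = 313113.76 − 305546.54 = 7567.22
nΣx² − (Σx)² = 353775.68 − 348336.04 = 5439.64; nΣy² − (Σy)² = 280326.64 − 268013.29 = 12313.35
r = 7567.22 / √(5439.64 × 12313.35) = 7567.22 / 8184.1427 ≈ 0.9246

0.9246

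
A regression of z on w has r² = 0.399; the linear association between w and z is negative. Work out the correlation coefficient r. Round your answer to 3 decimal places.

-0.632

|r| = √0.399 = 0.632
The association is negative, so r = −0.632.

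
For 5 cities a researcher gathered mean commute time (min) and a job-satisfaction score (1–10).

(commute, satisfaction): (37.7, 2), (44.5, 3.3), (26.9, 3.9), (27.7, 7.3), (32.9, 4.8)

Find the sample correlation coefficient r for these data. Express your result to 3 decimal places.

-0.613

n = 5, Σx = 169.7, Σy = 21.3, Σx² = 5974.85, Σy² = 106.43, Σxy = 687.29
nΣxy − ΣxΣy = 3436.45 − 3614.61 = -178.16
nΣx² − (Σx)² = 29874.25 − 28798.09 = 1076.16; nΣy² − (Σy)² = 532.15 − 453.69 = 78.46
r = -178.16 / √(1076.16 × 78.46) = -178.16 / 290.5779 ≈ -0.613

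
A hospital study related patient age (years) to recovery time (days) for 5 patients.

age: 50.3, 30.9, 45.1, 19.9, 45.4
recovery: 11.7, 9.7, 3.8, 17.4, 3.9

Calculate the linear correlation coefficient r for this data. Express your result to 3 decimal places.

n = 5, Σx = 191.6, Σy = 46.5, Σx² = 7976.08, Σy² = 563.39, Σxy = 1582.94
nΣxy − ΣxΣy = 7914.7 − 8909.4 = -994.7
nΣx² − (Σx)² = 39880.4 − 36710.56 = 3169.84; nΣy² − (Σy)² = 2816.95 − 2162.25 = 654.7
r = -994.7 / √(3169.84 × 654.7) = -994.7 / 1440.5882 ≈ -0.690

-0.690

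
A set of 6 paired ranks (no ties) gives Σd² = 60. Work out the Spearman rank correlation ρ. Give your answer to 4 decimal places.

ρ = 1 − 6Σd² / [n(n²−1)] = 1 − 6×60 / (6×35)
  = 1 − 360/210 = 1 − 1.71429 ≈ -0.7143

-0.7143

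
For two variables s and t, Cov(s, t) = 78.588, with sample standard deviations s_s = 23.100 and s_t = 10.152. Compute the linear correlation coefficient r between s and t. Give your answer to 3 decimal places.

0.335

r = Cov(s,t) / (s_s · s_t) = 78.588 / (23.100 × 10.152)
  = 78.588 / 234.5112 ≈ 0.335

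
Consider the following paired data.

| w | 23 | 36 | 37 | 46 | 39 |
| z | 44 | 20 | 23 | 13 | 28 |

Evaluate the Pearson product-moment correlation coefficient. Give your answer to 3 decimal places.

-0.928

n = 5, Σw = 181, Σz = 128, Σw² = 6831, Σz² = 3818, Σwz = 4273
nΣwz − ΣwΣz = 21365 − 23168 = -1803
nΣw² − (Σw)² = 34155 − 32761 = 1394; nΣz² − (Σz)² = 19090 − 16384 = 2706
r = -1803 / √(1394 × 2706) = -1803 / 1942.2060 ≈ -0.928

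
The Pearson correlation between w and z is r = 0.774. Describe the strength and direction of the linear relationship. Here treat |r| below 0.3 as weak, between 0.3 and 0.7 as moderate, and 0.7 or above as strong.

r = 0.774 > 0 so the relationship is positive.
|r| = 0.774, which falls in the strong range.

strong positive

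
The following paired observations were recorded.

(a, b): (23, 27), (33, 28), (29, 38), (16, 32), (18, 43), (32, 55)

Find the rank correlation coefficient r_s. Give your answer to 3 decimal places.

Rank a: 3, 6, 4, 1, 2, 5
Rank b: 1, 2, 4, 3, 5, 6
d = rank(a) − rank(b): 2, 4, 0, -2, -3, -1; Σd² = 34
ρ = 1 − 6Σd² / [n(n²−1)] = 1 − 6×34 / (6×35) = 1 − 204/210 ≈ 0.029

0.029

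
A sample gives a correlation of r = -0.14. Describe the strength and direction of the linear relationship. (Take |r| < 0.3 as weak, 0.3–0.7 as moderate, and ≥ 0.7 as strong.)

weak negative

r = -0.14 < 0 so the relationship is negative.
|r| = 0.14, which falls in the weak range.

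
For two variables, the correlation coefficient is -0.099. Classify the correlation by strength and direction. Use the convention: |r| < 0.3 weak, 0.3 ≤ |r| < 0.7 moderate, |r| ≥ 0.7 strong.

r = -0.099 < 0 so the relationship is negative.
|r| = 0.099, which falls in the weak range.

weak negative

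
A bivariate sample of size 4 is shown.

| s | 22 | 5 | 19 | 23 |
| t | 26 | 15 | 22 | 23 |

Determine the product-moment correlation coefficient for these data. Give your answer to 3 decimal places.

n = 4, Σs = 69, Σt = 86, Σs² = 1399, Σt² = 1914, Σst = 1594
nΣst − ΣsΣt = 6376 − 5934 = 442
nΣs² − (Σs)² = 5596 − 4761 = 835; nΣt² − (Σt)² = 7656 − 7396 = 260
r = 442 / √(835 × 260) = 442 / 465.9399 ≈ 0.949

0.949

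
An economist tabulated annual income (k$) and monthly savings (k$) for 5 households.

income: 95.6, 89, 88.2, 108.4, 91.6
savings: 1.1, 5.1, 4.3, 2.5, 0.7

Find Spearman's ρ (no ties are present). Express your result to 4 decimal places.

Rank income: 4, 2, 1, 5, 3
Rank savings: 2, 5, 4, 3, 1
d = rank(income) − rank(savings): 2, -3, -3, 2, 2; Σd² = 30
ρ = 1 − 6Σd² / [n(n²−1)] = 1 − 6×30 / (5×24) = 1 − 180/120 ≈ -0.5000

-0.5000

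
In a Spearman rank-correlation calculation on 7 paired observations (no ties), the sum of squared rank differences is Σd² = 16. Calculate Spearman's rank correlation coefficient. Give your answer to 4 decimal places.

0.7143

ρ = 1 − 6Σd² / [n(n²−1)] = 1 − 6×16 / (7×48)
  = 1 − 96/336 = 1 − 0.28571 ≈ 0.7143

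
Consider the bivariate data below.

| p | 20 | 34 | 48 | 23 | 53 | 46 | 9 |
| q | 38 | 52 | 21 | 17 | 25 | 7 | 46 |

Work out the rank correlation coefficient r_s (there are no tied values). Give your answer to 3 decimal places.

-0.393

Rank p: 2, 4, 6, 3, 7, 5, 1
Rank q: 5, 7, 3, 2, 4, 1, 6
d = rank(p) − rank(q): -3, -3, 3, 1, 3, 4, -5; Σd² = 78
ρ = 1 − 6Σd² / [n(n²−1)] = 1 − 6×78 / (7×48) = 1 − 468/336 ≈ -0.393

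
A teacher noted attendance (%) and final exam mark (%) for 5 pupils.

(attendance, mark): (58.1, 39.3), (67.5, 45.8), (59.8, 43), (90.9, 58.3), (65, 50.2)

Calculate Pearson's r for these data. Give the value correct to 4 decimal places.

0.9266

n = 5, Σx = 341.3, Σy = 236.6, Σx² = 23995.71, Σy² = 11410.06, Σxy = 16508.7
nΣxy − ΣxΣy = 82543.5 − 80751.58 = 1791.92
nΣx² − (Σx)² = 119978.55 − 116485.69 = 3492.86; nΣy² − (Σy)² = 57050.3 − 55979.56 = 1070.74
r = 1791.92 / √(3492.86 × 1070.74) = 1791.92 / 1933.8937 ≈ 0.9266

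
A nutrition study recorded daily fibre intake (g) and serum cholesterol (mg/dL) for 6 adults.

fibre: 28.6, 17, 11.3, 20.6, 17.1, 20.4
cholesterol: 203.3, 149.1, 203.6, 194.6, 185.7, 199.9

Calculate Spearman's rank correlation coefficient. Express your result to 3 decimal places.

0.086

Rank fibre: 6, 2, 1, 5, 3, 4
Rank cholesterol: 5, 1, 6, 3, 2, 4
d = rank(fibre) − rank(cholesterol): 1, 1, -5, 2, 1, 0; Σd² = 32
ρ = 1 − 6Σd² / [n(n²−1)] = 1 − 6×32 / (6×35) = 1 − 192/210 ≈ 0.086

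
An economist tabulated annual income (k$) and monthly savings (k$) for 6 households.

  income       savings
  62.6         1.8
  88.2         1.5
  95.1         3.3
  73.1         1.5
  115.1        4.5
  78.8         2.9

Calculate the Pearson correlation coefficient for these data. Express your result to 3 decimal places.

0.811

n = 6, Σx = 512.9, Σy = 15.5, Σx² = 45543.07, Σy² = 47.29, Σxy = 1414.93
nΣxy − ΣxΣy = 8489.58 − 7949.95 = 539.63
nΣx² − (Σx)² = 273258.42 − 263066.41 = 10192.01; nΣy² − (Σy)² = 283.74 − 240.25 = 43.49
r = 539.63 / √(10192.01 × 43.49) = 539.63 / 665.7706 ≈ 0.811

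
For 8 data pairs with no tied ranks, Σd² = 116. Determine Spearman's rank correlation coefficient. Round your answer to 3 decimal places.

-0.381

ρ = 1 − 6Σd² / [n(n²−1)] = 1 − 6×116 / (8×63)
  = 1 − 696/504 = 1 − 1.3810 ≈ -0.381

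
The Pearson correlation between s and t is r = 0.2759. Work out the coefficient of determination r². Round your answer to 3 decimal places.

r² = (0.2759)² = 0.076

0.076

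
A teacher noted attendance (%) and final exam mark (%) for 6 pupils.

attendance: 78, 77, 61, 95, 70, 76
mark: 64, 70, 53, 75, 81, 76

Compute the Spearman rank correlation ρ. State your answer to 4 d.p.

0.0286

Rank attendance: 5, 4, 1, 6, 2, 3
Rank mark: 2, 3, 1, 4, 6, 5
d = rank(attendance) − rank(mark): 3, 1, 0, 2, -4, -2; Σd² = 34
ρ = 1 − 6Σd² / [n(n²−1)] = 1 − 6×34 / (6×35) = 1 − 204/210 ≈ 0.0286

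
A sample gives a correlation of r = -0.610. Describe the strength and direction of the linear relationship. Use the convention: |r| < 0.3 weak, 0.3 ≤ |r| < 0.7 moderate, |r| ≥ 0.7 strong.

moderate negative

r = -0.610 < 0 so the relationship is negative.
|r| = 0.610, which falls in the moderate range.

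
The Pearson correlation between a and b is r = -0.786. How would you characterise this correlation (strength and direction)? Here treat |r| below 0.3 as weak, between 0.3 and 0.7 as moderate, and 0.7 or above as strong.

r = -0.786 < 0 so the relationship is negative.
|r| = 0.786, which falls in the strong range.

strong negative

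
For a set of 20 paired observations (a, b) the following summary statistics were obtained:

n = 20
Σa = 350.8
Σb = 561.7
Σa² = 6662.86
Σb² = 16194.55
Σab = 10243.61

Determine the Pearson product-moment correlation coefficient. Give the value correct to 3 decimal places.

r = (nΣab − ΣaΣb) / √[(nΣa² − (Σa)²)(nΣb² − (Σb)²)]
Numerator: 20×10243.61 − 350.8×561.7 = 7827.84
Denominator: √[(133257.2 − 123060.64)(323891 − 315506.89)] = √[10196.56 × 8384.11] = 9246.0305
r = 7827.84 / 9246.0305 ≈ 0.847

0.847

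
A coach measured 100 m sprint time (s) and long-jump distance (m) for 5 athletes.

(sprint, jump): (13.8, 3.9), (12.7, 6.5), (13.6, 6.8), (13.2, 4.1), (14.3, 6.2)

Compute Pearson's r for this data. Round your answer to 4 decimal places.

-0.0506

n = 5, Σx = 67.6, Σy = 27.5, Σx² = 915.42, Σy² = 158.95, Σxy = 371.63
nΣxy − ΣxΣy = 1858.15 − 1859 = -0.85
nΣx² − (Σx)² = 4577.1 − 4569.76 = 7.34; nΣy² − (Σy)² = 794.75 − 756.25 = 38.5
r = -0.85 / √(7.34 × 38.5) = -0.85 / 16.8104 ≈ -0.0506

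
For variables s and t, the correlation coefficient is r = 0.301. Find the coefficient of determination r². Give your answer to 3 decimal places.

r² = (0.301)² = 0.091

0.091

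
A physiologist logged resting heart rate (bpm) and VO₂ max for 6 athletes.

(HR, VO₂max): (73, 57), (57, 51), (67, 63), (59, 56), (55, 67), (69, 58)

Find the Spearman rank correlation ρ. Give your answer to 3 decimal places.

-0.086

Rank HR: 6, 2, 4, 3, 1, 5
Rank VO₂max: 3, 1, 5, 2, 6, 4
d = rank(HR) − rank(VO₂max): 3, 1, -1, 1, -5, 1; Σd² = 38
ρ = 1 − 6Σd² / [n(n²−1)] = 1 − 6×38 / (6×35) = 1 − 228/210 ≈ -0.086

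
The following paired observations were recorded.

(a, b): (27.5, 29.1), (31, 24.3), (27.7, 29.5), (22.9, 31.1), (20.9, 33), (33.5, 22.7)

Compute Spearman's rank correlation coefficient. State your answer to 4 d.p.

-0.9429

Rank a: 3, 5, 4, 2, 1, 6
Rank b: 3, 2, 4, 5, 6, 1
d = rank(a) − rank(b): 0, 3, 0, -3, -5, 5; Σd² = 68
ρ = 1 − 6Σd² / [n(n²−1)] = 1 − 6×68 / (6×35) = 1 − 408/210 ≈ -0.9429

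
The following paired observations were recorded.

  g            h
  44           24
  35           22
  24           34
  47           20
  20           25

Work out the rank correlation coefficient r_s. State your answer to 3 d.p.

Rank g: 4, 3, 2, 5, 1
Rank h: 3, 2, 5, 1, 4
d = rank(g) − rank(h): 1, 1, -3, 4, -3; Σd² = 36
ρ = 1 − 6Σd² / [n(n²−1)] = 1 − 6×36 / (5×24) = 1 − 216/120 ≈ -0.800

-0.800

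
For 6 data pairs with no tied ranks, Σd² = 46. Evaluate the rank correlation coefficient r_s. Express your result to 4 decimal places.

-0.3143

ρ = 1 − 6Σd² / [n(n²−1)] = 1 − 6×46 / (6×35)
  = 1 − 276/210 = 1 − 1.31429 ≈ -0.3143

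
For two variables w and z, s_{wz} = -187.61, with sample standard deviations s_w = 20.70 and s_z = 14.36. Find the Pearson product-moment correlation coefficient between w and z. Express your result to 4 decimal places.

-0.6311

r = Cov(w,z) / (s_w · s_z) = -187.61 / (20.70 × 14.36)
  = -187.61 / 297.2520 ≈ -0.6311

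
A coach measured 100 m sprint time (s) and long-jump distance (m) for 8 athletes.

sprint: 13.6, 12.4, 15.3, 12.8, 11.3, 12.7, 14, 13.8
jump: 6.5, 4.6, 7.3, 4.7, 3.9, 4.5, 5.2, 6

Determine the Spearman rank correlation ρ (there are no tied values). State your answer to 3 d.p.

0.881

Rank sprint: 5, 2, 8, 4, 1, 3, 7, 6
Rank jump: 7, 3, 8, 4, 1, 2, 5, 6
d = rank(sprint) − rank(jump): -2, -1, 0, 0, 0, 1, 2, 0; Σd² = 10
ρ = 1 − 6Σd² / [n(n²−1)] = 1 − 6×10 / (8×63) = 1 − 60/504 ≈ 0.881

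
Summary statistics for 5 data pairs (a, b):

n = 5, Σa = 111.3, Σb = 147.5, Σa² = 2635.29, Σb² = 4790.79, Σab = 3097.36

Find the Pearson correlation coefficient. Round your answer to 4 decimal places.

r = (nΣab − ΣaΣb) / √[(nΣa² − (Σa)²)(nΣb² − (Σb)²)]
Numerator: 5×3097.36 − 111.3×147.5 = -929.95
Denominator: √[(13176.45 − 12387.69)(23953.95 − 21756.25)] = √[788.76 × 2197.7] = 1316.6085
r = -929.95 / 1316.6085 ≈ -0.7063

-0.7063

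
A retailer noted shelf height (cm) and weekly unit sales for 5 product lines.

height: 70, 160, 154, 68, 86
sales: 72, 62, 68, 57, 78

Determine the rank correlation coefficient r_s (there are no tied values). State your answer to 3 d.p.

Rank height: 2, 5, 4, 1, 3
Rank sales: 4, 2, 3, 1, 5
d = rank(height) − rank(sales): -2, 3, 1, 0, -2; Σd² = 18
ρ = 1 − 6Σd² / [n(n²−1)] = 1 − 6×18 / (5×24) = 1 − 108/120 ≈ 0.100

0.100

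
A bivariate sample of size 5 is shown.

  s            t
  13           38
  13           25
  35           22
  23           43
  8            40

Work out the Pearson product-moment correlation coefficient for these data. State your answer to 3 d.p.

-0.475

n = 5, Σs = 92, Σt = 168, Σs² = 2156, Σt² = 6002, Σst = 2898
nΣst − ΣsΣt = 14490 − 15456 = -966
nΣs² − (Σs)² = 10780 − 8464 = 2316; nΣt² − (Σt)² = 30010 − 28224 = 1786
r = -966 / √(2316 × 1786) = -966 / 2033.8083 ≈ -0.475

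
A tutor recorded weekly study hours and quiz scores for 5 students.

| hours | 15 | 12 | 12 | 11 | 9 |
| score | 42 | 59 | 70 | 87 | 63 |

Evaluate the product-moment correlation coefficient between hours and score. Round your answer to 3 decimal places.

-0.604

n = 5, Σx = 59, Σy = 321, Σx² = 715, Σy² = 21683, Σxy = 3702
nΣxy − ΣxΣy = 18510 − 18939 = -429
nΣx² − (Σx)² = 3575 − 3481 = 94; nΣy² − (Σy)² = 108415 − 103041 = 5374
r = -429 / √(94 × 5374) = -429 / 710.7433 ≈ -0.604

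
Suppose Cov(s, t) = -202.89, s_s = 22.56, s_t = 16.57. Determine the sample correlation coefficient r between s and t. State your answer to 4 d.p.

r = Cov(s,t) / (s_s · s_t) = -202.89 / (22.56 × 16.57)
  = -202.89 / 373.8192 ≈ -0.5427

-0.5427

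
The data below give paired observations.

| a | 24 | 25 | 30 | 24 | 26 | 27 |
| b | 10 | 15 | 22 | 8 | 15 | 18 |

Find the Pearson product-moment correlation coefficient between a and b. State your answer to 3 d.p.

0.941

n = 6, Σa = 156, Σb = 88, Σa² = 4082, Σb² = 1422, Σab = 2343
nΣab − ΣaΣb = 14058 − 13728 = 330
nΣa² − (Σa)² = 24492 − 24336 = 156; nΣb² − (Σb)² = 8532 − 7744 = 788
r = 330 / √(156 × 788) = 330 / 350.6109 ≈ 0.941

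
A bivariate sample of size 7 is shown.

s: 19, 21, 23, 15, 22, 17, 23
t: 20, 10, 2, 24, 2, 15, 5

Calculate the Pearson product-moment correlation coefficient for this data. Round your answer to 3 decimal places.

-0.914

n = 7, Σs = 140, Σt = 78, Σs² = 2858, Σt² = 1334, Σst = 1410
nΣst − ΣsΣt = 9870 − 10920 = -1050
nΣs² − (Σs)² = 20006 − 19600 = 406; nΣt² − (Σt)² = 9338 − 6084 = 3254
r = -1050 / √(406 × 3254) = -1050 / 1149.4016 ≈ -0.914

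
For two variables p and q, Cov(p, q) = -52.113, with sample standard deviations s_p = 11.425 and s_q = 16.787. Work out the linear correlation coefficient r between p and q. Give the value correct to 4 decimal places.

r = Cov(p,q) / (s_p · s_q) = -52.113 / (11.425 × 16.787)
  = -52.113 / 191.7915 ≈ -0.2717

-0.2717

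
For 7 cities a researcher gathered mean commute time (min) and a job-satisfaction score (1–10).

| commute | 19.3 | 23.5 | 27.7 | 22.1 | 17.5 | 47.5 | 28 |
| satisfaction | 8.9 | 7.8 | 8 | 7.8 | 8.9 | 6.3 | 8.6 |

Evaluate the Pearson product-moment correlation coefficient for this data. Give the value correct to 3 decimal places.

n = 7, Σx = 185.6, Σy = 56.3, Σx² = 5526.94, Σy² = 457.75, Σxy = 1444.85
nΣxy − ΣxΣy = 10113.95 − 10449.28 = -335.33
nΣx² − (Σx)² = 38688.58 − 34447.36 = 4241.22; nΣy² − (Σy)² = 3204.25 − 3169.69 = 34.56
r = -335.33 / √(4241.22 × 34.56) = -335.33 / 382.8532 ≈ -0.876

-0.876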